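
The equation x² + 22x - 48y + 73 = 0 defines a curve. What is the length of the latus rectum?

48

Only x is squared. Complete the square in x: (x + 11)² = 48(y + 1).
Vertex (-11, -1); 4p = 48 so p = 12. Opens up.
Latus rectum length = |4p| = 48.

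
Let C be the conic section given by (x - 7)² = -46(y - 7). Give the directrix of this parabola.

Vertex (7, 7); 4p = -46 so p = -23/2. Opens down.
Directrix is the horizontal line y = k − p = 7 − (-23/2) = 37/2.

y = 37/2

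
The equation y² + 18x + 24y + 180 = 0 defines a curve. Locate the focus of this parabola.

Only y is squared. Complete the square in y: (y + 12)² = -18(x + 2).
Vertex (-2, -12); 4p = -18 so p = -9/2. Opens left.
Focus is p units from the vertex along the axis: (h + p, k).

(-13/2, -12)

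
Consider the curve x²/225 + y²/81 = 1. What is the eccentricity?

Center (0, 0). The larger denominator 225 sits under the x-term, so the major axis is horizontal; a² = 225, b² = 81.
c² = a² - b² = 144, so c = 12.
e = c/a = 12/15 = 4/5.

e = 4/5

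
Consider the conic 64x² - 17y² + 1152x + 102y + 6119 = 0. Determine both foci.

(-9, -6) and (-9, 12)

Group the x- and y-terms: 64(x² + 18x) -17(y² - 6y) = -6119
Completing the square gives 64(x + 9)² -17(y - 3)² = -6119 + 5184 - 153 = -1088.
Dividing both sides by -1088: (y - 3)²/64 - (x + 9)²/17 = 1
Hyperbola, center (-9, 3), transverse axis vertical; a² = 64, b² = 17.
c² = a² + b² = 64 + 17 = 81, so c = 9.
Foci lie on the vertical axis through the center: (h, k ± c).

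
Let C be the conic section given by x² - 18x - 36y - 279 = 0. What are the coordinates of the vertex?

(9, -10)

Only x is squared. Complete the square in x: (x - 9)² = 36(y + 10).
Vertex (9, -10); 4p = 36 so p = 9. Opens up.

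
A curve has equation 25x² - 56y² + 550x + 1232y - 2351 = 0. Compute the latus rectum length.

Group: 25(x² + 22x) -56(y² - 22y) = 2351
Complete the square: 25(x + 11)² -56(y - 11)² = 2351 + 3025 - 6776 = -1400
Dividing both sides by -1400: (y - 11)²/25 - (x + 11)²/56 = 1
Hyperbola, center (-11, 11), transverse axis vertical; a² = 25, b² = 56.
Latus rectum length = 2b²/a = 2·56/5 = 112/5.

112/5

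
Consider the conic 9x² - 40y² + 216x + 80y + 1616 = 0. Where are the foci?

Collect terms: 9(x² + 24x) -40(y² - 2y) = -1616
Completing the square gives 9(x + 12)² -40(y - 1)² = -1616 + 1296 - 40 = -360.
Divide through by -360 to get (y - 1)²/9 - (x + 12)²/40 = 1.
Hyperbola, center (-12, 1), transverse axis vertical; a² = 9, b² = 40.
c² = a² + b² = 9 + 40 = 49, so c = 7.
Foci lie on the vertical axis through the center: (h, k ± c).

(-12, -6) and (-12, 8)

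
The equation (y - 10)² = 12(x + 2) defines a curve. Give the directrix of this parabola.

x = -5

Vertex (-2, 10); 4p = 12 so p = 3. Opens right.
Directrix is the vertical line x = h − p = -2 − (3) = -5.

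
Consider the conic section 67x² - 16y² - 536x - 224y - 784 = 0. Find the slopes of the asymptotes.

√67/4 and -√67/4

Group the x- and y-terms: 67(x² - 8x) -16(y² + 14y) = 784
Completing the square gives 67(x - 4)² -16(y + 7)² = 784 + 1072 - 784 = 1072.
Dividing both sides by 1072: (x - 4)²/16 - (y + 7)²/67 = 1
Hyperbola, center (4, -7), transverse axis horizontal; a² = 16, b² = 67.
For a horizontal hyperbola the asymptotes have slope ±b/a.
Here that is ±√67/4.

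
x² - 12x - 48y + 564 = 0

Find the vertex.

Only x is squared. Complete the square in x: (x - 6)² = 48(y - 11).
Vertex (6, 11); 4p = 48 so p = 12. Opens up.

(6, 11)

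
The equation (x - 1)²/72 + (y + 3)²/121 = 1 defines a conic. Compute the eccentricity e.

e = 7/11

Center (1, -3). The larger denominator 121 sits under the y-term, so the major axis is vertical; a² = 121, b² = 72.
c² = a² - b² = 49, so c = 7.
e = c/a = 7/11.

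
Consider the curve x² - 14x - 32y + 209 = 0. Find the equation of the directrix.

y = -3

Only x is squared. Complete the square in x: (x - 7)² = 32(y - 5).
Vertex (7, 5); 4p = 32 so p = 8. Opens up.
Directrix is the horizontal line y = k − p = 5 − (8) = -3.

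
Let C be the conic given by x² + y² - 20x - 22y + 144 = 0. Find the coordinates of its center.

(10, 11)

Rearranging, (x² - 20x) + (y² - 22y) = -144.
Completing the square gives (x - 10)² + (y - 11)² = -144 + 100 + 121 = 77.
So (x - 10)² + (y - 11)² = 77.
Circle centered at (10, 11) with r² = 77.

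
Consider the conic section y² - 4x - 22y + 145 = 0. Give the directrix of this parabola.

Only y is squared. Complete the square in y: (y - 11)² = 4(x - 6).
Vertex (6, 11); 4p = 4 so p = 1. Opens right.
Directrix is the vertical line x = h − p = 6 − (1) = 5.

x = 5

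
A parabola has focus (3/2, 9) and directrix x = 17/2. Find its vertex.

The vertex is the midpoint between the focus and the directrix along the axis of symmetry.
Axis is horizontal (directrix is vertical). Vertex x-coordinate = (3/2 + 17/2)/2 = 5; y-coordinate = 9.

(5, 9)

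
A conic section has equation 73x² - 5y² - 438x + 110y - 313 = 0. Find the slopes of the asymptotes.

Group: 73(x² - 6x) -5(y² - 22y) = 313
73(x - 3)² -5(y - 11)² = 313 + 657 - 605 = 365
Divide by 365: (x - 3)²/5 - (y - 11)²/73 = 1
Hyperbola, center (3, 11), transverse axis horizontal; a² = 5, b² = 73.
For a horizontal hyperbola the asymptotes have slope ±b/a.
Here that is ±√73/√5 = ±√365/5.

√365/5 and -√365/5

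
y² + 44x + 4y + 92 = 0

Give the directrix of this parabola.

x = 9

Only y is squared. Complete the square in y: (y + 2)² = -44(x + 2).
Vertex (-2, -2); 4p = -44 so p = -11. Opens left.
Directrix is the vertical line x = h − p = -2 − (-11) = 9.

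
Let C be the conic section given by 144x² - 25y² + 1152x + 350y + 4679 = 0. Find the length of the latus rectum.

Group the x- and y-terms: 144(x² + 8x) -25(y² - 14y) = -4679
Complete the square in x and y: 144(x + 4)² -25(y - 7)² = -4679 + 2304 - 1225 = -3600
Divide by -3600: (y - 7)²/144 - (x + 4)²/25 = 1
Hyperbola, center (-4, 7), transverse axis vertical; a² = 144, b² = 25.
Latus rectum length = 2b²/a = 2·25/12 = 25/6.

25/6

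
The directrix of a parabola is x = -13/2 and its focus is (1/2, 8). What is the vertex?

The vertex is the midpoint between the focus and the directrix along the axis of symmetry.
Axis is horizontal (directrix is vertical). Vertex x-coordinate = (1/2 + (-13/2))/2 = -3; y-coordinate = 8.

(-3, 8)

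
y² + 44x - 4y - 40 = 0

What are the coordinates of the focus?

Only y is squared. Complete the square in y: (y - 2)² = -44(x - 1).
Vertex (1, 2); 4p = -44 so p = -11. Opens left.
Focus is p units from the vertex along the axis: (h + p, k).

(-10, 2)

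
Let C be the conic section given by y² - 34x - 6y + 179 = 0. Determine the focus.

Only y is squared. Complete the square in y: (y - 3)² = 34(x - 5).
Vertex (5, 3); 4p = 34 so p = 17/2. Opens right.
Focus is p units from the vertex along the axis: (h + p, k).

(27/2, 3)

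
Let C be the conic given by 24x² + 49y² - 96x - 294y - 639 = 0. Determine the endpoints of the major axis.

(-5, 3) and (9, 3)

Group: 24(x² - 4x) + 49(y² - 6y) = 639
Completing the square gives 24(x - 2)² + 49(y - 3)² = 639 + 96 + 441 = 1176.
Dividing both sides by 1176: (x - 2)²/49 + (y - 3)²/24 = 1
Ellipse, center (2, 3), major axis horizontal; a² = 49, b² = 24.
a = 7. Vertices at (h ± a, k).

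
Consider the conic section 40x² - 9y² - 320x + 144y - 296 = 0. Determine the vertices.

Group: 40(x² - 8x) -9(y² - 16y) = 296
40(x - 4)² -9(y - 8)² = 296 + 640 - 576 = 360
Dividing both sides by 360: (x - 4)²/9 - (y - 8)²/40 = 1
Hyperbola, center (4, 8), transverse axis horizontal; a² = 9, b² = 40.
a = 3. Vertices at (h ± a, k).

(1, 8) and (7, 8)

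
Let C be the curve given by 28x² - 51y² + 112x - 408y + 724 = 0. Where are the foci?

Group the x- and y-terms: 28(x² + 4x) -51(y² + 8y) = -724
Complete the square: 28(x + 2)² -51(y + 4)² = -724 + 112 - 816 = -1428
Dividing both sides by -1428: (y + 4)²/28 - (x + 2)²/51 = 1
Hyperbola, center (-2, -4), transverse axis vertical; a² = 28, b² = 51.
c² = a² + b² = 28 + 51 = 79, so c = √79.
Foci lie on the vertical axis through the center: (h, k ± c).

(-2, -4 - √79) and (-2, -4 + √79)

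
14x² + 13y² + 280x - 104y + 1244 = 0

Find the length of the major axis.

Group the x- and y-terms: 14(x² + 20x) + 13(y² - 8y) = -1244
Complete the square in x and y: 14(x + 10)² + 13(y - 4)² = -1244 + 1400 + 208 = 364
Divide through by 364 to get (x + 10)²/26 + (y - 4)²/28 = 1.
Ellipse, center (-10, 4), major axis vertical; a² = 28, b² = 26.
a² = 28 so a = 2√7; the major axis has length 2a = 4√7.

4√7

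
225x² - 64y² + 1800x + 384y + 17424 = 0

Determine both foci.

(-4, -14) and (-4, 20)

Collect terms: 225(x² + 8x) -64(y² - 6y) = -17424
Complete the square: 225(x + 4)² -64(y - 3)² = -17424 + 3600 - 576 = -14400
Dividing both sides by -14400: (y - 3)²/225 - (x + 4)²/64 = 1
Hyperbola, center (-4, 3), transverse axis vertical; a² = 225, b² = 64.
c² = a² + b² = 225 + 64 = 289, so c = 17.
Foci lie on the vertical axis through the center: (h, k ± c).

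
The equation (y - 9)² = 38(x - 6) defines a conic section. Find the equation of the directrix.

Vertex (6, 9); 4p = 38 so p = 19/2. Opens right.
Directrix is the vertical line x = h − p = 6 − (19/2) = -7/2.

x = -7/2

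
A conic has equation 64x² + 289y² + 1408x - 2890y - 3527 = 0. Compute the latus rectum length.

Group the x- and y-terms: 64(x² + 22x) + 289(y² - 10y) = 3527
Completing the square gives 64(x + 11)² + 289(y - 5)² = 3527 + 7744 + 7225 = 18496.
Divide by 18496: (x + 11)²/289 + (y - 5)²/64 = 1
Ellipse, center (-11, 5), major axis horizontal; a² = 289, b² = 64.
Latus rectum length = 2b²/a = 2·64/17 = 128/17.

128/17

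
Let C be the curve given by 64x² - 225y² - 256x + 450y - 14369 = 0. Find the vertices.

Collect terms: 64(x² - 4x) -225(y² - 2y) = 14369
64(x - 2)² -225(y - 1)² = 14369 + 256 - 225 = 14400
Divide through by 14400 to get (x - 2)²/225 - (y - 1)²/64 = 1.
Hyperbola, center (2, 1), transverse axis horizontal; a² = 225, b² = 64.
a = 15. Vertices at (h ± a, k).

(-13, 1) and (17, 1)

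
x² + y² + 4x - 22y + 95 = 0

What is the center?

(-2, 11)

Rearranging, (x² + 4x) + (y² - 22y) = -95.
(x + 2)² + (y - 11)² = -95 + 4 + 121 = 30
So (x + 2)² + (y - 11)² = 30.
Circle centered at (-2, 11) with r² = 30.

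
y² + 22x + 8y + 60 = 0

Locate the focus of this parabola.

(-15/2, -4)

Only y is squared. Complete the square in y: (y + 4)² = -22(x + 2).
Vertex (-2, -4); 4p = -22 so p = -11/2. Opens left.
Focus is p units from the vertex along the axis: (h + p, k).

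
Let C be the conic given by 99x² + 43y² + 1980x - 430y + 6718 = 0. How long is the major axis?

Rearranging, 99(x² + 20x) + 43(y² - 10y) = -6718.
Complete the square: 99(x + 10)² + 43(y - 5)² = -6718 + 9900 + 1075 = 4257
Divide through by 4257 to get (x + 10)²/43 + (y - 5)²/99 = 1.
Ellipse, center (-10, 5), major axis vertical; a² = 99, b² = 43.
a² = 99 so a = 3√11; the major axis has length 2a = 6√11.

6√11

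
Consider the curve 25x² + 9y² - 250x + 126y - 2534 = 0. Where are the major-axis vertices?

(5, -27) and (5, 13)

Rearranging, 25(x² - 10x) + 9(y² + 14y) = 2534.
Completing the square gives 25(x - 5)² + 9(y + 7)² = 2534 + 625 + 441 = 3600.
Divide through by 3600 to get (x - 5)²/144 + (y + 7)²/400 = 1.
Ellipse, center (5, -7), major axis vertical; a² = 400, b² = 144.
a = 20. Vertices at (h, k ± a).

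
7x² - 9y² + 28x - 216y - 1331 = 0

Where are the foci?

Rearranging, 7(x² + 4x) -9(y² + 24y) = 1331.
Complete the square: 7(x + 2)² -9(y + 12)² = 1331 + 28 - 1296 = 63
Divide by 63: (x + 2)²/9 - (y + 12)²/7 = 1
Hyperbola, center (-2, -12), transverse axis horizontal; a² = 9, b² = 7.
c² = a² + b² = 9 + 7 = 16, so c = 4.
Foci lie on the horizontal axis through the center: (h ± c, k).

(-6, -12) and (2, -12)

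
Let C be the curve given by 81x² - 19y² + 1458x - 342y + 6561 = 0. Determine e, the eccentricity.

e = 10/9

Group: 81(x² + 18x) -19(y² + 18y) = -6561
Completing the square gives 81(x + 9)² -19(y + 9)² = -6561 + 6561 - 1539 = -1539.
Divide by -1539: (y + 9)²/81 - (x + 9)²/19 = 1
Hyperbola, center (-9, -9), transverse axis vertical; a² = 81, b² = 19.
c² = a² + b² = 100, so c = 10.
e = c/a = 10/9.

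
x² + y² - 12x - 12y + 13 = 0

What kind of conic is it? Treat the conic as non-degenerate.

circle

No xy term. Coefficients of x² and y² are A = 1, C = 1.
A = C (same sign) ⇒ circle.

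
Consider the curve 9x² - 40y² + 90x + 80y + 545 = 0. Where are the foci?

(-5, -6) and (-5, 8)

Group: 9(x² + 10x) -40(y² - 2y) = -545
Complete the square in x and y: 9(x + 5)² -40(y - 1)² = -545 + 225 - 40 = -360
Divide through by -360 to get (y - 1)²/9 - (x + 5)²/40 = 1.
Hyperbola, center (-5, 1), transverse axis vertical; a² = 9, b² = 40.
c² = a² + b² = 9 + 40 = 49, so c = 7.
Foci lie on the vertical axis through the center: (h, k ± c).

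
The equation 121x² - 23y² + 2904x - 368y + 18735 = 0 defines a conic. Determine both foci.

Collect terms: 121(x² + 24x) -23(y² + 16y) = -18735
Completing the square gives 121(x + 12)² -23(y + 8)² = -18735 + 17424 - 1472 = -2783.
Divide through by -2783 to get (y + 8)²/121 - (x + 12)²/23 = 1.
Hyperbola, center (-12, -8), transverse axis vertical; a² = 121, b² = 23.
c² = a² + b² = 121 + 23 = 144, so c = 12.
Foci lie on the vertical axis through the center: (h, k ± c).

(-12, -20) and (-12, 4)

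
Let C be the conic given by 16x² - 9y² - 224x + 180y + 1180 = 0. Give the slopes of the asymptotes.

4/3 and -4/3

16(x² - 14x) -9(y² - 20y) = -1180
16(x - 7)² -9(y - 10)² = -1180 + 784 - 900 = -1296
Dividing both sides by -1296: (y - 10)²/144 - (x - 7)²/81 = 1
Hyperbola, center (7, 10), transverse axis vertical; a² = 144, b² = 81.
For a vertical hyperbola the asymptotes have slope ±a/b.
Here that is ±12/9 = ±4/3.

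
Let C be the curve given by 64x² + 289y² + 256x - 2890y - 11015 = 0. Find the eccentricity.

e = 15/17

64(x² + 4x) + 289(y² - 10y) = 11015
64(x + 2)² + 289(y - 5)² = 11015 + 256 + 7225 = 18496
Dividing both sides by 18496: (x + 2)²/289 + (y - 5)²/64 = 1
Ellipse, center (-2, 5), major axis horizontal; a² = 289, b² = 64.
c² = a² - b² = 225, so c = 15.
e = c/a = 15/17.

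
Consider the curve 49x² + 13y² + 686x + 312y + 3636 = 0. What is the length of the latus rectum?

26/7

Group the x- and y-terms: 49(x² + 14x) + 13(y² + 24y) = -3636
49(x + 7)² + 13(y + 12)² = -3636 + 2401 + 1872 = 637
Dividing both sides by 637: (x + 7)²/13 + (y + 12)²/49 = 1
Ellipse, center (-7, -12), major axis vertical; a² = 49, b² = 13.
Latus rectum length = 2b²/a = 2·13/7 = 26/7.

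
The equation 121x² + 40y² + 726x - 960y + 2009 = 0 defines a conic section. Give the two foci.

121(x² + 6x) + 40(y² - 24y) = -2009
Completing the square gives 121(x + 3)² + 40(y - 12)² = -2009 + 1089 + 5760 = 4840.
Dividing both sides by 4840: (x + 3)²/40 + (y - 12)²/121 = 1
Ellipse, center (-3, 12), major axis vertical; a² = 121, b² = 40.
c² = a² - b² = 121 - 40 = 81, so c = 9.
Foci lie on the vertical axis through the center: (h, k ± c).

(-3, 3) and (-3, 21)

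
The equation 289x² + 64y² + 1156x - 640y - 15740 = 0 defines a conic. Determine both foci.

289(x² + 4x) + 64(y² - 10y) = 15740
Complete the square in x and y: 289(x + 2)² + 64(y - 5)² = 15740 + 1156 + 1600 = 18496
Divide through by 18496 to get (x + 2)²/64 + (y - 5)²/289 = 1.
Ellipse, center (-2, 5), major axis vertical; a² = 289, b² = 64.
c² = a² - b² = 289 - 64 = 225, so c = 15.
Foci lie on the vertical axis through the center: (h, k ± c).

(-2, -10) and (-2, 20)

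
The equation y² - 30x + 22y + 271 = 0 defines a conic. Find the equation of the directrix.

Only y is squared. Complete the square in y: (y + 11)² = 30(x - 5).
Vertex (5, -11); 4p = 30 so p = 15/2. Opens right.
Directrix is the vertical line x = h − p = 5 − (15/2) = -5/2.

x = -5/2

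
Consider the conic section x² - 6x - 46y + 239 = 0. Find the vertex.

Only x is squared. Complete the square in x: (x - 3)² = 46(y - 5).
Vertex (3, 5); 4p = 46 so p = 23/2. Opens up.

(3, 5)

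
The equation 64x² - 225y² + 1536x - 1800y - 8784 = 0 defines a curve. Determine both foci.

Rearranging, 64(x² + 24x) -225(y² + 8y) = 8784.
Complete the square in x and y: 64(x + 12)² -225(y + 4)² = 8784 + 9216 - 3600 = 14400
Divide through by 14400 to get (x + 12)²/225 - (y + 4)²/64 = 1.
Hyperbola, center (-12, -4), transverse axis horizontal; a² = 225, b² = 64.
c² = a² + b² = 225 + 64 = 289, so c = 17.
Foci lie on the horizontal axis through the center: (h ± c, k).

(-29, -4) and (5, -4)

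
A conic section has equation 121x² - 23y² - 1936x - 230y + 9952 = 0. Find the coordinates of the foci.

(8, -17) and (8, 7)

Collect terms: 121(x² - 16x) -23(y² + 10y) = -9952
Complete the square: 121(x - 8)² -23(y + 5)² = -9952 + 7744 - 575 = -2783
Divide by -2783: (y + 5)²/121 - (x - 8)²/23 = 1
Hyperbola, center (8, -5), transverse axis vertical; a² = 121, b² = 23.
c² = a² + b² = 121 + 23 = 144, so c = 12.
Foci lie on the vertical axis through the center: (h, k ± c).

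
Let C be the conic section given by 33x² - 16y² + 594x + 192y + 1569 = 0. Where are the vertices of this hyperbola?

Collect terms: 33(x² + 18x) -16(y² - 12y) = -1569
Completing the square gives 33(x + 9)² -16(y - 6)² = -1569 + 2673 - 576 = 528.
Divide through by 528 to get (x + 9)²/16 - (y - 6)²/33 = 1.
Hyperbola, center (-9, 6), transverse axis horizontal; a² = 16, b² = 33.
a = 4. Vertices at (h ± a, k).

(-13, 6) and (-5, 6)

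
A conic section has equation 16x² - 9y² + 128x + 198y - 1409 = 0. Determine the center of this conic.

(-4, 11)

Collect terms: 16(x² + 8x) -9(y² - 22y) = 1409
Complete the square: 16(x + 4)² -9(y - 11)² = 1409 + 256 - 1089 = 576
Divide by 576: (x + 4)²/36 - (y - 11)²/64 = 1
Hyperbola with center (-4, 11).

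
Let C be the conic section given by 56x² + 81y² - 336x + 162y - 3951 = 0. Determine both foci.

Rearranging, 56(x² - 6x) + 81(y² + 2y) = 3951.
Complete the square: 56(x - 3)² + 81(y + 1)² = 3951 + 504 + 81 = 4536
Divide by 4536: (x - 3)²/81 + (y + 1)²/56 = 1
Ellipse, center (3, -1), major axis horizontal; a² = 81, b² = 56.
c² = a² - b² = 81 - 56 = 25, so c = 5.
Foci lie on the horizontal axis through the center: (h ± c, k).

(-2, -1) and (8, -1)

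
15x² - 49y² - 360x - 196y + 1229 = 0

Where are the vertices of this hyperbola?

15(x² - 24x) -49(y² + 4y) = -1229
Complete the square: 15(x - 12)² -49(y + 2)² = -1229 + 2160 - 196 = 735
Dividing both sides by 735: (x - 12)²/49 - (y + 2)²/15 = 1
Hyperbola, center (12, -2), transverse axis horizontal; a² = 49, b² = 15.
a = 7. Vertices at (h ± a, k).

(5, -2) and (19, -2)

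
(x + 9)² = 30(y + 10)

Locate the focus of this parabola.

Vertex (-9, -10); 4p = 30 so p = 15/2. Opens up.
Focus is p units from the vertex along the axis: (h, k + p).

(-9, -5/2)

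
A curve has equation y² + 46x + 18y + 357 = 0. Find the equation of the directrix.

x = 11/2

Only y is squared. Complete the square in y: (y + 9)² = -46(x + 6).
Vertex (-6, -9); 4p = -46 so p = -23/2. Opens left.
Directrix is the vertical line x = h − p = -6 − (-23/2) = 11/2.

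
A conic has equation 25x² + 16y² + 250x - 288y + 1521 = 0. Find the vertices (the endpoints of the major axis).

Group: 25(x² + 10x) + 16(y² - 18y) = -1521
Complete the square in x and y: 25(x + 5)² + 16(y - 9)² = -1521 + 625 + 1296 = 400
Dividing both sides by 400: (x + 5)²/16 + (y - 9)²/25 = 1
Ellipse, center (-5, 9), major axis vertical; a² = 25, b² = 16.
a = 5. Vertices at (h, k ± a).

(-5, 4) and (-5, 14)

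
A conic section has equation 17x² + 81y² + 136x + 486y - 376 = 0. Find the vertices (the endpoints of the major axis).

(-13, -3) and (5, -3)

Rearranging, 17(x² + 8x) + 81(y² + 6y) = 376.
Complete the square: 17(x + 4)² + 81(y + 3)² = 376 + 272 + 729 = 1377
Dividing both sides by 1377: (x + 4)²/81 + (y + 3)²/17 = 1
Ellipse, center (-4, -3), major axis horizontal; a² = 81, b² = 17.
a = 9. Vertices at (h ± a, k).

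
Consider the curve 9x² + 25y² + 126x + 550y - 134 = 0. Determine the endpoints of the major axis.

Rearranging, 9(x² + 14x) + 25(y² + 22y) = 134.
Completing the square gives 9(x + 7)² + 25(y + 11)² = 134 + 441 + 3025 = 3600.
Divide by 3600: (x + 7)²/400 + (y + 11)²/144 = 1
Ellipse, center (-7, -11), major axis horizontal; a² = 400, b² = 144.
a = 20. Vertices at (h ± a, k).

(-27, -11) and (13, -11)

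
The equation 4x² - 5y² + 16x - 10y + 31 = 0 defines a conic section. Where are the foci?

(-2, -4) and (-2, 2)

4(x² + 4x) -5(y² + 2y) = -31
Complete the square: 4(x + 2)² -5(y + 1)² = -31 + 16 - 5 = -20
Divide through by -20 to get (y + 1)²/4 - (x + 2)²/5 = 1.
Hyperbola, center (-2, -1), transverse axis vertical; a² = 4, b² = 5.
c² = a² + b² = 4 + 5 = 9, so c = 3.
Foci lie on the vertical axis through the center: (h, k ± c).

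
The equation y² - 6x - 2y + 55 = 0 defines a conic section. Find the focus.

(21/2, 1)

Only y is squared. Complete the square in y: (y - 1)² = 6(x - 9).
Vertex (9, 1); 4p = 6 so p = 3/2. Opens right.
Focus is p units from the vertex along the axis: (h + p, k).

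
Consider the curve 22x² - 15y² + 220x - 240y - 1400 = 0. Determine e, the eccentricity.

e = √555/15

Collect terms: 22(x² + 10x) -15(y² + 16y) = 1400
Completing the square gives 22(x + 5)² -15(y + 8)² = 1400 + 550 - 960 = 990.
Divide by 990: (x + 5)²/45 - (y + 8)²/66 = 1
Hyperbola, center (-5, -8), transverse axis horizontal; a² = 45, b² = 66.
c² = a² + b² = 111, so c = √111.
e = c/a = √111/3√5 = √555/15.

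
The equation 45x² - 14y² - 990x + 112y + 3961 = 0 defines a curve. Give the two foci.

(11 - √118, 4) and (11 + √118, 4)

Collect terms: 45(x² - 22x) -14(y² - 8y) = -3961
Complete the square in x and y: 45(x - 11)² -14(y - 4)² = -3961 + 5445 - 224 = 1260
Divide through by 1260 to get (x - 11)²/28 - (y - 4)²/90 = 1.
Hyperbola, center (11, 4), transverse axis horizontal; a² = 28, b² = 90.
c² = a² + b² = 28 + 90 = 118, so c = √118.
Foci lie on the horizontal axis through the center: (h ± c, k).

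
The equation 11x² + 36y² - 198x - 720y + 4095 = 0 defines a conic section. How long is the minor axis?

11(x² - 18x) + 36(y² - 20y) = -4095
Complete the square in x and y: 11(x - 9)² + 36(y - 10)² = -4095 + 891 + 3600 = 396
Divide by 396: (x - 9)²/36 + (y - 10)²/11 = 1
Ellipse, center (9, 10), major axis horizontal; a² = 36, b² = 11.
b² = 11 so b = √11; the minor axis has length 2b = 2√11.

2√11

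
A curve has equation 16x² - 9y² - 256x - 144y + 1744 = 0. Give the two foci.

(8, -23) and (8, 7)

16(x² - 16x) -9(y² + 16y) = -1744
Complete the square: 16(x - 8)² -9(y + 8)² = -1744 + 1024 - 576 = -1296
Dividing both sides by -1296: (y + 8)²/144 - (x - 8)²/81 = 1
Hyperbola, center (8, -8), transverse axis vertical; a² = 144, b² = 81.
c² = a² + b² = 144 + 81 = 225, so c = 15.
Foci lie on the vertical axis through the center: (h, k ± c).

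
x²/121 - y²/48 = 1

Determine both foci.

Center (0, 0). The positive term is the x-term, so the transverse axis is horizontal; a² = 121, b² = 48.
c² = a² + b² = 121 + 48 = 169, so c = 13.
Foci lie on the horizontal axis through the center: (h ± c, k).

(-13, 0) and (13, 0)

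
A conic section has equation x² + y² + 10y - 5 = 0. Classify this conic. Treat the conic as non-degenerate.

No xy term. Coefficients of x² and y² are A = 1, C = 1.
A = C (same sign) ⇒ circle.

circle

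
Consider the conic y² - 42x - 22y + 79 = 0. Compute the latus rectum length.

42

Only y is squared. Complete the square in y: (y - 11)² = 42(x + 1).
Vertex (-1, 11); 4p = 42 so p = 21/2. Opens right.
Latus rectum length = |4p| = 42.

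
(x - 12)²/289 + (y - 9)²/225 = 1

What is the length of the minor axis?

Center (12, 9). The larger denominator 289 sits under the x-term, so the major axis is horizontal; a² = 289, b² = 225.
b² = 225 so b = 15; the minor axis has length 2b = 30.

30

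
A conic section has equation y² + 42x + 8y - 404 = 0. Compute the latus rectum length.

42

Only y is squared. Complete the square in y: (y + 4)² = -42(x - 10).
Vertex (10, -4); 4p = -42 so p = -21/2. Opens left.
Latus rectum length = |4p| = 42.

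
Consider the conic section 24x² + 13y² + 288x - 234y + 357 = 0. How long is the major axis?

Group the x- and y-terms: 24(x² + 12x) + 13(y² - 18y) = -357
Complete the square in x and y: 24(x + 6)² + 13(y - 9)² = -357 + 864 + 1053 = 1560
Divide by 1560: (x + 6)²/65 + (y - 9)²/120 = 1
Ellipse, center (-6, 9), major axis vertical; a² = 120, b² = 65.
a² = 120 so a = 2√30; the major axis has length 2a = 4√30.

4√30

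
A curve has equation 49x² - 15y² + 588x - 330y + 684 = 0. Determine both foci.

(-6, -19) and (-6, -3)

49(x² + 12x) -15(y² + 22y) = -684
49(x + 6)² -15(y + 11)² = -684 + 1764 - 1815 = -735
Dividing both sides by -735: (y + 11)²/49 - (x + 6)²/15 = 1
Hyperbola, center (-6, -11), transverse axis vertical; a² = 49, b² = 15.
c² = a² + b² = 49 + 15 = 64, so c = 8.
Foci lie on the vertical axis through the center: (h, k ± c).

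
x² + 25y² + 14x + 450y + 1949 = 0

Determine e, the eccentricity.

e = 2√6/5

Rearranging, (x² + 14x) + 25(y² + 18y) = -1949.
(x + 7)² + 25(y + 9)² = -1949 + 49 + 2025 = 125
Dividing both sides by 125: (x + 7)²/125 + (y + 9)²/5 = 1
Ellipse, center (-7, -9), major axis horizontal; a² = 125, b² = 5.
c² = a² - b² = 120, so c = 2√30.
e = c/a = 2√30/5√5 = 2√6/5.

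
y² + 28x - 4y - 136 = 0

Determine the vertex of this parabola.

(5, 2)

Only y is squared. Complete the square in y: (y - 2)² = -28(x - 5).
Vertex (5, 2); 4p = -28 so p = -7. Opens left.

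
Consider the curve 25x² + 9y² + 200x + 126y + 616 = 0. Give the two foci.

(-4, -11) and (-4, -3)

Rearranging, 25(x² + 8x) + 9(y² + 14y) = -616.
Completing the square gives 25(x + 4)² + 9(y + 7)² = -616 + 400 + 441 = 225.
Divide through by 225 to get (x + 4)²/9 + (y + 7)²/25 = 1.
Ellipse, center (-4, -7), major axis vertical; a² = 25, b² = 9.
c² = a² - b² = 25 - 9 = 16, so c = 4.
Foci lie on the vertical axis through the center: (h, k ± c).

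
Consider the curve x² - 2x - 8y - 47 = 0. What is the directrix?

y = -8

Only x is squared. Complete the square in x: (x - 1)² = 8(y + 6).
Vertex (1, -6); 4p = 8 so p = 2. Opens up.
Directrix is the horizontal line y = k − p = -6 − (2) = -8.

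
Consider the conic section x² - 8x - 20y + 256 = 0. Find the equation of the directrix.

Only x is squared. Complete the square in x: (x - 4)² = 20(y - 12).
Vertex (4, 12); 4p = 20 so p = 5. Opens up.
Directrix is the horizontal line y = k − p = 12 − (5) = 7.

y = 7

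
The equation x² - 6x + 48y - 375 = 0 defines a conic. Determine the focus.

Only x is squared. Complete the square in x: (x - 3)² = -48(y - 8).
Vertex (3, 8); 4p = -48 so p = -12. Opens down.
Focus is p units from the vertex along the axis: (h, k + p).

(3, -4)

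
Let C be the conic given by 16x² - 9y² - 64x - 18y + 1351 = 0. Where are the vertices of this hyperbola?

(2, -13) and (2, 11)

Group: 16(x² - 4x) -9(y² + 2y) = -1351
Complete the square: 16(x - 2)² -9(y + 1)² = -1351 + 64 - 9 = -1296
Divide by -1296: (y + 1)²/144 - (x - 2)²/81 = 1
Hyperbola, center (2, -1), transverse axis vertical; a² = 144, b² = 81.
a = 12. Vertices at (h, k ± a).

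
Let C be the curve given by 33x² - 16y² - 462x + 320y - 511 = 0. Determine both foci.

(0, 10) and (14, 10)

33(x² - 14x) -16(y² - 20y) = 511
Completing the square gives 33(x - 7)² -16(y - 10)² = 511 + 1617 - 1600 = 528.
Dividing both sides by 528: (x - 7)²/16 - (y - 10)²/33 = 1
Hyperbola, center (7, 10), transverse axis horizontal; a² = 16, b² = 33.
c² = a² + b² = 16 + 33 = 49, so c = 7.
Foci lie on the horizontal axis through the center: (h ± c, k).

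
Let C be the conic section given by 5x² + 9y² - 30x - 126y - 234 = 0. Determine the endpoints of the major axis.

(-9, 7) and (15, 7)

Group the x- and y-terms: 5(x² - 6x) + 9(y² - 14y) = 234
Complete the square: 5(x - 3)² + 9(y - 7)² = 234 + 45 + 441 = 720
Divide by 720: (x - 3)²/144 + (y - 7)²/80 = 1
Ellipse, center (3, 7), major axis horizontal; a² = 144, b² = 80.
a = 12. Vertices at (h ± a, k).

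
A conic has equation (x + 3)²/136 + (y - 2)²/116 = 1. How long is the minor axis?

4√29

Center (-3, 2). The larger denominator 136 sits under the x-term, so the major axis is horizontal; a² = 136, b² = 116.
b² = 116 so b = 2√29; the minor axis has length 2b = 4√29.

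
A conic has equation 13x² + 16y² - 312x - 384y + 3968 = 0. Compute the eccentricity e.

e = √3/4

Group: 13(x² - 24x) + 16(y² - 24y) = -3968
Complete the square in x and y: 13(x - 12)² + 16(y - 12)² = -3968 + 1872 + 2304 = 208
Divide by 208: (x - 12)²/16 + (y - 12)²/13 = 1
Ellipse, center (12, 12), major axis horizontal; a² = 16, b² = 13.
c² = a² - b² = 3, so c = √3.
e = c/a = √3/4.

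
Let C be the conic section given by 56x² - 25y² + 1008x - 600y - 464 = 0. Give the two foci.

(-18, -12) and (0, -12)

Collect terms: 56(x² + 18x) -25(y² + 24y) = 464
Complete the square: 56(x + 9)² -25(y + 12)² = 464 + 4536 - 3600 = 1400
Dividing both sides by 1400: (x + 9)²/25 - (y + 12)²/56 = 1
Hyperbola, center (-9, -12), transverse axis horizontal; a² = 25, b² = 56.
c² = a² + b² = 25 + 56 = 81, so c = 9.
Foci lie on the horizontal axis through the center: (h ± c, k).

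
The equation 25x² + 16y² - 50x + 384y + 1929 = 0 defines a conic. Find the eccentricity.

e = 3/5

Group: 25(x² - 2x) + 16(y² + 24y) = -1929
Complete the square: 25(x - 1)² + 16(y + 12)² = -1929 + 25 + 2304 = 400
Divide by 400: (x - 1)²/16 + (y + 12)²/25 = 1
Ellipse, center (1, -12), major axis vertical; a² = 25, b² = 16.
c² = a² - b² = 9, so c = 3.
e = c/a = 3/5.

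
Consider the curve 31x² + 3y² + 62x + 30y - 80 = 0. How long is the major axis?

31(x² + 2x) + 3(y² + 10y) = 80
Completing the square gives 31(x + 1)² + 3(y + 5)² = 80 + 31 + 75 = 186.
Divide by 186: (x + 1)²/6 + (y + 5)²/62 = 1
Ellipse, center (-1, -5), major axis vertical; a² = 62, b² = 6.
a² = 62 so a = √62; the major axis has length 2a = 2√62.

2√62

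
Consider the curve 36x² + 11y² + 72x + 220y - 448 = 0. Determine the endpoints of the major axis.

(-1, -22) and (-1, 2)

Group: 36(x² + 2x) + 11(y² + 20y) = 448
Completing the square gives 36(x + 1)² + 11(y + 10)² = 448 + 36 + 1100 = 1584.
Dividing both sides by 1584: (x + 1)²/44 + (y + 10)²/144 = 1
Ellipse, center (-1, -10), major axis vertical; a² = 144, b² = 44.
a = 12. Vertices at (h, k ± a).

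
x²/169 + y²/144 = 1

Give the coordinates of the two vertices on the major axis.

Center (0, 0). The larger denominator 169 sits under the x-term, so the major axis is horizontal; a² = 169, b² = 144.
a = 13. Vertices at (h ± a, k).

(-13, 0) and (13, 0)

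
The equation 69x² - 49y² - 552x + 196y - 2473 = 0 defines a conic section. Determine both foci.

Group: 69(x² - 8x) -49(y² - 4y) = 2473
69(x - 4)² -49(y - 2)² = 2473 + 1104 - 196 = 3381
Divide through by 3381 to get (x - 4)²/49 - (y - 2)²/69 = 1.
Hyperbola, center (4, 2), transverse axis horizontal; a² = 49, b² = 69.
c² = a² + b² = 49 + 69 = 118, so c = √118.
Foci lie on the horizontal axis through the center: (h ± c, k).

(4 - √118, 2) and (4 + √118, 2)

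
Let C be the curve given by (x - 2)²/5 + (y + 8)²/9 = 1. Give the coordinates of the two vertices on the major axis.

Center (2, -8). The larger denominator 9 sits under the y-term, so the major axis is vertical; a² = 9, b² = 5.
a = 3. Vertices at (h, k ± a).

(2, -11) and (2, -5)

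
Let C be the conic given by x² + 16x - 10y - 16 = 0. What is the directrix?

y = -21/2

Only x is squared. Complete the square in x: (x + 8)² = 10(y + 8).
Vertex (-8, -8); 4p = 10 so p = 5/2. Opens up.
Directrix is the horizontal line y = k − p = -8 − (5/2) = -21/2.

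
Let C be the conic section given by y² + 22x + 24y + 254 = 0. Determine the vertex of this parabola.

Only y is squared. Complete the square in y: (y + 12)² = -22(x + 5).
Vertex (-5, -12); 4p = -22 so p = -11/2. Opens left.

(-5, -12)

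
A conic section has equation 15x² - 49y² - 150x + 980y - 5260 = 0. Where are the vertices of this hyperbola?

(-2, 10) and (12, 10)

Rearranging, 15(x² - 10x) -49(y² - 20y) = 5260.
Complete the square: 15(x - 5)² -49(y - 10)² = 5260 + 375 - 4900 = 735
Divide by 735: (x - 5)²/49 - (y - 10)²/15 = 1
Hyperbola, center (5, 10), transverse axis horizontal; a² = 49, b² = 15.
a = 7. Vertices at (h ± a, k).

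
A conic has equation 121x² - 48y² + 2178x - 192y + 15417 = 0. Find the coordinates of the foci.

(-9, -15) and (-9, 11)

Collect terms: 121(x² + 18x) -48(y² + 4y) = -15417
121(x + 9)² -48(y + 2)² = -15417 + 9801 - 192 = -5808
Divide through by -5808 to get (y + 2)²/121 - (x + 9)²/48 = 1.
Hyperbola, center (-9, -2), transverse axis vertical; a² = 121, b² = 48.
c² = a² + b² = 121 + 48 = 169, so c = 13.
Foci lie on the vertical axis through the center: (h, k ± c).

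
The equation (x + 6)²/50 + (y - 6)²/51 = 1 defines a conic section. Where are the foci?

(-6, 5) and (-6, 7)

Center (-6, 6). The larger denominator 51 sits under the y-term, so the major axis is vertical; a² = 51, b² = 50.
c² = a² - b² = 51 - 50 = 1, so c = 1.
Foci lie on the vertical axis through the center: (h, k ± c).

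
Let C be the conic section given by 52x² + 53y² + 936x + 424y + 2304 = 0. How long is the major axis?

2√53

Group the x- and y-terms: 52(x² + 18x) + 53(y² + 8y) = -2304
Complete the square in x and y: 52(x + 9)² + 53(y + 4)² = -2304 + 4212 + 848 = 2756
Dividing both sides by 2756: (x + 9)²/53 + (y + 4)²/52 = 1
Ellipse, center (-9, -4), major axis horizontal; a² = 53, b² = 52.
a² = 53 so a = √53; the major axis has length 2a = 2√53.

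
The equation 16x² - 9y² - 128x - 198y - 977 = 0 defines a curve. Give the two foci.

Group: 16(x² - 8x) -9(y² + 22y) = 977
Complete the square: 16(x - 4)² -9(y + 11)² = 977 + 256 - 1089 = 144
Divide through by 144 to get (x - 4)²/9 - (y + 11)²/16 = 1.
Hyperbola, center (4, -11), transverse axis horizontal; a² = 9, b² = 16.
c² = a² + b² = 9 + 16 = 25, so c = 5.
Foci lie on the horizontal axis through the center: (h ± c, k).

(-1, -11) and (9, -11)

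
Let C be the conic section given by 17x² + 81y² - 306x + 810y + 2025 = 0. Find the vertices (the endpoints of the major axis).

(0, -5) and (18, -5)

17(x² - 18x) + 81(y² + 10y) = -2025
17(x - 9)² + 81(y + 5)² = -2025 + 1377 + 2025 = 1377
Dividing both sides by 1377: (x - 9)²/81 + (y + 5)²/17 = 1
Ellipse, center (9, -5), major axis horizontal; a² = 81, b² = 17.
a = 9. Vertices at (h ± a, k).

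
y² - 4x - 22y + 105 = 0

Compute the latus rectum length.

Only y is squared. Complete the square in y: (y - 11)² = 4(x + 4).
Vertex (-4, 11); 4p = 4 so p = 1. Opens right.
Latus rectum length = |4p| = 4.

4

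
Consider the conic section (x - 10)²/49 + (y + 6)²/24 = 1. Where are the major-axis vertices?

Center (10, -6). The larger denominator 49 sits under the x-term, so the major axis is horizontal; a² = 49, b² = 24.
a = 7. Vertices at (h ± a, k).

(3, -6) and (17, -6)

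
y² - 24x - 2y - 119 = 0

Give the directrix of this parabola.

x = -11

Only y is squared. Complete the square in y: (y - 1)² = 24(x + 5).
Vertex (-5, 1); 4p = 24 so p = 6. Opens right.
Directrix is the vertical line x = h − p = -5 − (6) = -11.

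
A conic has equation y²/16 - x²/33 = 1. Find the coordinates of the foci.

(0, -7) and (0, 7)

Center (0, 0). The positive term is the y-term, so the transverse axis is vertical; a² = 16, b² = 33.
c² = a² + b² = 16 + 33 = 49, so c = 7.
Foci lie on the vertical axis through the center: (h, k ± c).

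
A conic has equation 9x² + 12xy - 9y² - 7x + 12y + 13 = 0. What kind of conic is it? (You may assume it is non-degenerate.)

A = 9, B = 12, C = -9.
Discriminant B² − 4AC = 12² − 4·9·(-9) = 468.
B² − 4AC > 0 ⇒ hyperbola.

hyperbola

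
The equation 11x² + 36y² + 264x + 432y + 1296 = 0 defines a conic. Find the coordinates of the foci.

Rearranging, 11(x² + 24x) + 36(y² + 12y) = -1296.
Complete the square in x and y: 11(x + 12)² + 36(y + 6)² = -1296 + 1584 + 1296 = 1584
Dividing both sides by 1584: (x + 12)²/144 + (y + 6)²/44 = 1
Ellipse, center (-12, -6), major axis horizontal; a² = 144, b² = 44.
c² = a² - b² = 144 - 44 = 100, so c = 10.
Foci lie on the horizontal axis through the center: (h ± c, k).

(-22, -6) and (-2, -6)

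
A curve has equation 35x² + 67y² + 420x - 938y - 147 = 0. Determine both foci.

Collect terms: 35(x² + 12x) + 67(y² - 14y) = 147
Completing the square gives 35(x + 6)² + 67(y - 7)² = 147 + 1260 + 3283 = 4690.
Divide through by 4690 to get (x + 6)²/134 + (y - 7)²/70 = 1.
Ellipse, center (-6, 7), major axis horizontal; a² = 134, b² = 70.
c² = a² - b² = 134 - 70 = 64, so c = 8.
Foci lie on the horizontal axis through the center: (h ± c, k).

(-14, 7) and (2, 7)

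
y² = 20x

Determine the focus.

Vertex (0, 0); 4p = 20 so p = 5. Opens right.
Focus is p units from the vertex along the axis: (h + p, k).

(5, 0)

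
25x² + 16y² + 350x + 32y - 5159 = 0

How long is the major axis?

Group the x- and y-terms: 25(x² + 14x) + 16(y² + 2y) = 5159
25(x + 7)² + 16(y + 1)² = 5159 + 1225 + 16 = 6400
Dividing both sides by 6400: (x + 7)²/256 + (y + 1)²/400 = 1
Ellipse, center (-7, -1), major axis vertical; a² = 400, b² = 256.
a² = 400 so a = 20; the major axis has length 2a = 40.

40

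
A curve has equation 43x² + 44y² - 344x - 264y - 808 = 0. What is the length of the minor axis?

2√43

Group: 43(x² - 8x) + 44(y² - 6y) = 808
Complete the square in x and y: 43(x - 4)² + 44(y - 3)² = 808 + 688 + 396 = 1892
Dividing both sides by 1892: (x - 4)²/44 + (y - 3)²/43 = 1
Ellipse, center (4, 3), major axis horizontal; a² = 44, b² = 43.
b² = 43 so b = √43; the minor axis has length 2b = 2√43.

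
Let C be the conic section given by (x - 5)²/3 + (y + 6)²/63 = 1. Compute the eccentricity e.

Center (5, -6). The larger denominator 63 sits under the y-term, so the major axis is vertical; a² = 63, b² = 3.
c² = a² - b² = 60, so c = 2√15.
e = c/a = 2√15/3√7 = 2√105/21.

e = 2√105/21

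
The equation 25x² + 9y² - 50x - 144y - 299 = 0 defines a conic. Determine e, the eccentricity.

Rearranging, 25(x² - 2x) + 9(y² - 16y) = 299.
25(x - 1)² + 9(y - 8)² = 299 + 25 + 576 = 900
Divide by 900: (x - 1)²/36 + (y - 8)²/100 = 1
Ellipse, center (1, 8), major axis vertical; a² = 100, b² = 36.
c² = a² - b² = 64, so c = 8.
e = c/a = 8/10 = 4/5.

e = 4/5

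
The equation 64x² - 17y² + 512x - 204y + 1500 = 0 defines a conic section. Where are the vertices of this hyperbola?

(-4, -14) and (-4, 2)

Group: 64(x² + 8x) -17(y² + 12y) = -1500
Completing the square gives 64(x + 4)² -17(y + 6)² = -1500 + 1024 - 612 = -1088.
Dividing both sides by -1088: (y + 6)²/64 - (x + 4)²/17 = 1
Hyperbola, center (-4, -6), transverse axis vertical; a² = 64, b² = 17.
a = 8. Vertices at (h, k ± a).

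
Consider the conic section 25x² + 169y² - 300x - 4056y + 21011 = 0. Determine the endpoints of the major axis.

Group: 25(x² - 12x) + 169(y² - 24y) = -21011
Completing the square gives 25(x - 6)² + 169(y - 12)² = -21011 + 900 + 24336 = 4225.
Dividing both sides by 4225: (x - 6)²/169 + (y - 12)²/25 = 1
Ellipse, center (6, 12), major axis horizontal; a² = 169, b² = 25.
a = 13. Vertices at (h ± a, k).

(-7, 12) and (19, 12)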